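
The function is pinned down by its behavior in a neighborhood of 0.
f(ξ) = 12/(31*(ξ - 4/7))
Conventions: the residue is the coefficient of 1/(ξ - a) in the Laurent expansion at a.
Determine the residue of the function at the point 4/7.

At the order-1 pole 4/7 set g(ξ) = (ξ - (4/7))*f(ξ) = 12/31.
Simple pole: residue = g(a) at a = 4/7, which is 12/31.

The residue is 12/31.


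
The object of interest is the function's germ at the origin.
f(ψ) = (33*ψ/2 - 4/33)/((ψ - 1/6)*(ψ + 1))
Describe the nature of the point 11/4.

The point is a regular point.

Denominator factors: ψ - 1/6 = 31/12 at ψ = 11/4; ψ + 1 = 15/4 at ψ = 11/4 — none vanishes.
So the germ continues analytically to 11/4.


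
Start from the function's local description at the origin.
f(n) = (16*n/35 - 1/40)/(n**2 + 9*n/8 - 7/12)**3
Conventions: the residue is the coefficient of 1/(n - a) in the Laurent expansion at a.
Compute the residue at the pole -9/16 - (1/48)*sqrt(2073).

The factor n**2 + 9*n/8 - 7/12 splits as (n - a)(n - a') with a = -9/16 - (1/48)*sqrt(2073), a' = -9/16 + (1/48)*sqrt(2073). At the order-3 pole a set g(n) = (n - a)^3*f(n) = [16*n/35 - 1/40] / (n - a')^3.
Order-3 pole: residue = g''(a)/2; g''(-9/16 - (1/48)*sqrt(2073)) = (34947072/11547877985)*sqrt(2073), so the residue is (17473536/11547877985)*sqrt(2073).

The residue is (17473536/11547877985)*sqrt(2073).


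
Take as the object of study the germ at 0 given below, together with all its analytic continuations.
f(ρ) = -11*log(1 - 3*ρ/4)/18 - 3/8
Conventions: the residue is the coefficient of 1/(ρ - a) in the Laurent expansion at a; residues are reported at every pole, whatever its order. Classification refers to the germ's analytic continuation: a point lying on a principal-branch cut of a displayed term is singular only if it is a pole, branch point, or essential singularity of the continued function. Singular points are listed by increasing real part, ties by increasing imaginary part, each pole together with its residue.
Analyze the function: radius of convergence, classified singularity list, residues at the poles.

Branch term (-11/18)*log(1 - ρ/(4/3)): its argument vanishes at ρ = 4/3, a logarithmic branch point, modulus 4/3.
The radius of convergence is the smallest modulus among the singular points: 4/3.

Radius of convergence at 0: 4/3.
At 4/3: a logarithmic branch point.


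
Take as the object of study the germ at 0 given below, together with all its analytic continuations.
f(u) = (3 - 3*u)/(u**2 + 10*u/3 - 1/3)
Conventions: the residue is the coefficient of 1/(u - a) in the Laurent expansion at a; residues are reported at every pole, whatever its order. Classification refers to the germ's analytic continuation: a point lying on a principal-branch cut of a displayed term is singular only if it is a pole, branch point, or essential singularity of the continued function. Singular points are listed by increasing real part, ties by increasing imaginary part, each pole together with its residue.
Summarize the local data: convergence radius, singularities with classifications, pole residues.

Radius of convergence at 0: -5/3 + (2/3)*sqrt(7).
At -5/3 - (2/3)*sqrt(7): a pole of order 1; residue -3/2 - (6/7)*sqrt(7).
At -5/3 + (2/3)*sqrt(7): a pole of order 1; residue -3/2 + (6/7)*sqrt(7).

Denominator factor (u**2 + 10*u/3 - 1/3): discriminant 112/9, real irrational roots -5/3 + (2/3)*sqrt(7) and -5/3 - (2/3)*sqrt(7); poles of order 1, moduli -5/3 + (2/3)*sqrt(7) and 5/3 + (2/3)*sqrt(7).
The radius of convergence is the smallest modulus among the singular points: -5/3 + (2/3)*sqrt(7).
The factor u**2 + 10*u/3 - 1/3 splits as (u - a)(u - a') with a = -5/3 - (2/3)*sqrt(7), a' = -5/3 + (2/3)*sqrt(7). At the order-1 pole a set g(u) = (u - a)*f(u) = [3 - 3*u] / (u - a').
Simple pole: residue = g(a) at a = -5/3 - (2/3)*sqrt(7), which is -3/2 - (6/7)*sqrt(7).
The factor u**2 + 10*u/3 - 1/3 splits as (u - a)(u - a') with a = -5/3 + (2/3)*sqrt(7), a' = -5/3 - (2/3)*sqrt(7). At the order-1 pole a set g(u) = (u - a)*f(u) = [3 - 3*u] / (u - a').
Simple pole: residue = g(a) at a = -5/3 + (2/3)*sqrt(7), which is -3/2 + (6/7)*sqrt(7).
List the singular points by increasing real part (a conjugate pair: the negative imaginary part first).


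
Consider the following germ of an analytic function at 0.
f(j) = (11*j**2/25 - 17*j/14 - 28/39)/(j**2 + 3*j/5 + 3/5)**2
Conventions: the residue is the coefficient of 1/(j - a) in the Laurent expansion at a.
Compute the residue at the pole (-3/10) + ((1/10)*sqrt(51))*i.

The residue is ((12239/1420146)*sqrt(51))*i.

The factor j**2 + 3*j/5 + 3/5 splits as (j - a)(j - a') with a = (-3/10) + ((1/10)*sqrt(51))*i, a' = (-3/10) - ((1/10)*sqrt(51))*i. At the order-2 pole a set g(j) = (j - a)^2*f(j) = [11*j**2/25 - 17*j/14 - 28/39] / (j - a')^2.
Order-2 pole: residue = g'(a); g'((-3/10) + ((1/10)*sqrt(51))*i) = ((12239/1420146)*sqrt(51))*i, so the residue is ((12239/1420146)*sqrt(51))*i.


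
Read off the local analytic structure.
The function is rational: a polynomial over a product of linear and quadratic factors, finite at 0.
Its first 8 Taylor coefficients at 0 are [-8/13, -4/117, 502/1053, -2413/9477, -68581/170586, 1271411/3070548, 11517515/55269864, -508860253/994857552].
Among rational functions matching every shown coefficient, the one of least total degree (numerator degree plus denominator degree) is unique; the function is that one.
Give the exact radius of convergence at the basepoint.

The radius of convergence is 1.


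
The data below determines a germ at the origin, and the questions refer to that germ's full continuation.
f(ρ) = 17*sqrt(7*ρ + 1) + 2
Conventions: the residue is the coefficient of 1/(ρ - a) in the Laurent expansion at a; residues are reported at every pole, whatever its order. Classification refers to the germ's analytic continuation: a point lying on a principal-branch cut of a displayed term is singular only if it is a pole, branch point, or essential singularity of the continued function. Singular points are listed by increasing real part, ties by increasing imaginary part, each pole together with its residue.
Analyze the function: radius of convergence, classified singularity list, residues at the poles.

Radius of convergence at 0: 1/7.
At -1/7: an algebraic (square-root) branch point.

Branch term (17)*sqrt(1 - ρ/(-1/7)): its argument vanishes at ρ = -1/7, a square-root branch point, modulus 1/7.
The radius of convergence is the smallest modulus among the singular points: 1/7.


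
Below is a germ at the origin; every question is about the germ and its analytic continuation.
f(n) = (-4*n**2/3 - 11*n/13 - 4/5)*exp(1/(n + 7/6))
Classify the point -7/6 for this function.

The point is an essential singularity.

The exponent 1/(n - (-7/6)) has a pole at -7/6, so exp(1/(n - (-7/6))) takes every nonzero value near it: an essential singularity (not a pole of any order).


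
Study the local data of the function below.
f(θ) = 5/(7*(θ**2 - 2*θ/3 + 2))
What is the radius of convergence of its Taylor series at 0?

Denominator factor (θ**2 - 2*θ/3 + 2): discriminant -68/9, complex-conjugate roots (1/3) + ((1/3)*sqrt(17))*i and (1/3) - ((1/3)*sqrt(17))*i; poles of order 1, moduli sqrt(2) and sqrt(2).
The radius of convergence is the smallest modulus among the singular points: sqrt(2).

The radius of convergence is sqrt(2).


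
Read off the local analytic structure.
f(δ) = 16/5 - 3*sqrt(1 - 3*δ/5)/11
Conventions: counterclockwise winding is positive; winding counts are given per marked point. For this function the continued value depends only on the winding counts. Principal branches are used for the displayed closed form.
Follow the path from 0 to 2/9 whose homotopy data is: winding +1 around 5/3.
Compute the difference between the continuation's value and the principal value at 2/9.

The rational part is single-valued and drops out of the difference; each branch term changes only by its own monodromy.
(-3/11)*sqrt(1 - δ/(5/3)): winding +1 is odd, the square root flips sign, contributing -2*(-3/11)*sqrt(1 - (2/9)/(5/3)) = -2*(-3/11)*sqrt(13/15) = (2/55)*sqrt(195).
Summing the contributions at δ = 2/9 gives (2/55)*sqrt(195).

Continued minus principal equals (2/55)*sqrt(195).


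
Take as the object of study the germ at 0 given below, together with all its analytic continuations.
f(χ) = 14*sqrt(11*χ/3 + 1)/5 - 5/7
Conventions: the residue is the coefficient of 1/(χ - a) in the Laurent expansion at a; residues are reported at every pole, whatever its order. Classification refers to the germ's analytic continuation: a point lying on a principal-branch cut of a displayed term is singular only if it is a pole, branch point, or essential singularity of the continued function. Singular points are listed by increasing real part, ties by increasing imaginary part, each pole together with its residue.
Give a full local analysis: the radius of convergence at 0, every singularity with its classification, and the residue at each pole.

Radius of convergence at 0: 3/11.
At -3/11: an algebraic (square-root) branch point.

Branch term (14/5)*sqrt(1 - χ/(-3/11)): its argument vanishes at χ = -3/11, a square-root branch point, modulus 3/11.
The radius of convergence is the smallest modulus among the singular points: 3/11.


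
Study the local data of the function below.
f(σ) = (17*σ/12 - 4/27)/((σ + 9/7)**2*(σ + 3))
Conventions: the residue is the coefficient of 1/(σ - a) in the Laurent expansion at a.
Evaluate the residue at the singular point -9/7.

At the order-2 pole -9/7 set g(σ) = (σ - (-9/7))^2*f(σ) = (17*σ/12 - 4/27)/(σ + 3).
Order-2 pole: residue = g'(a); g'(-9/7) = 23275/15552, so the residue is 23275/15552.

The residue is 23275/15552.


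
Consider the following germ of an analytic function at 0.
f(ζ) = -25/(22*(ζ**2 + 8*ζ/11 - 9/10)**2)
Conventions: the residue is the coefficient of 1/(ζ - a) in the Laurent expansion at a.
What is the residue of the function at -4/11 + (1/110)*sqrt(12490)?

The factor ζ**2 + 8*ζ/11 - 9/10 splits as (ζ - a)(ζ - a') with a = -4/11 + (1/110)*sqrt(12490), a' = -4/11 - (1/110)*sqrt(12490). At the order-2 pole a set g(ζ) = (ζ - a)^2*f(ζ) = [-25/22] / (ζ - a')^2.
Order-2 pole: residue = g'(a); g'(-4/11 + (1/110)*sqrt(12490)) = (15125/6240004)*sqrt(12490), so the residue is (15125/6240004)*sqrt(12490).

The residue is (15125/6240004)*sqrt(12490).


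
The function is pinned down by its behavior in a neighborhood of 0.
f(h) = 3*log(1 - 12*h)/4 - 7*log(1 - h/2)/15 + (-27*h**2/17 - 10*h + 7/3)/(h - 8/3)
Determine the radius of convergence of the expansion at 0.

Denominator factor (h - 8/3): pole of order 1 at 8/3, modulus 8/3.
Branch term (-7/15)*log(1 - h/(2)): its argument vanishes at h = 2, a logarithmic branch point, modulus 2.
Branch term (3/4)*log(1 - h/(1/12)): its argument vanishes at h = 1/12, a logarithmic branch point, modulus 1/12.
The radius of convergence is the smallest modulus among the singular points: 1/12.

The radius of convergence is 1/12.


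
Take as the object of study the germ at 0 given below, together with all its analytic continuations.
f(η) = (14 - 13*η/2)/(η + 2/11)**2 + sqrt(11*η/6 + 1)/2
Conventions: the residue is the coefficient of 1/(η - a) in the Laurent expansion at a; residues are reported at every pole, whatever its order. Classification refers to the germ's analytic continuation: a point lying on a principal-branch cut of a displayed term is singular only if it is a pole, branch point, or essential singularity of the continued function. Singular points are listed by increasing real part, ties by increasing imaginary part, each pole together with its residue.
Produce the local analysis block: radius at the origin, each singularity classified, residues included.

Radius of convergence at 0: 2/11.
At -6/11: an algebraic (square-root) branch point.
At -2/11: a pole of order 2; residue -13/2.

Denominator factor (η + 2/11)^2: pole of order 2 at -2/11, modulus 2/11.
Branch term (1/2)*sqrt(1 - η/(-6/11)): its argument vanishes at η = -6/11, a square-root branch point, modulus 6/11.
The radius of convergence is the smallest modulus among the singular points: 2/11.
The branch term is analytic at -2/11 and contributes nothing to the residue; only the rational part matters.
At the order-2 pole -2/11 set g(η) = (η - (-2/11))^2*(rational part) = 14 - 13*η/2.
Order-2 pole: residue = g'(a); g'(-2/11) = -13/2, so the residue is -13/2.
List the singular points by increasing real part (a conjugate pair: the negative imaginary part first).


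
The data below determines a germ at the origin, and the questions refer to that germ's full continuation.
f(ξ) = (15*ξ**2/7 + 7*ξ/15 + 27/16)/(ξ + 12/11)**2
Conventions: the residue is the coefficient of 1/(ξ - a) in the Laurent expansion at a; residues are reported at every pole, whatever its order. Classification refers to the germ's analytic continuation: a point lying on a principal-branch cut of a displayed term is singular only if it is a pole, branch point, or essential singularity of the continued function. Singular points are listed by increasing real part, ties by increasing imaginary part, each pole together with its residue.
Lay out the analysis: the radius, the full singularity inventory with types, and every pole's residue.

Denominator factor (ξ + 12/11)^2: pole of order 2 at -12/11, modulus 12/11.
The radius of convergence is the smallest modulus among the singular points: 12/11.
At the order-2 pole -12/11 set g(ξ) = (ξ - (-12/11))^2*f(ξ) = 15*ξ**2/7 + 7*ξ/15 + 27/16.
Order-2 pole: residue = g'(a); g'(-12/11) = -4861/1155, so the residue is -4861/1155.

Radius of convergence at 0: 12/11.
At -12/11: a pole of order 2; residue -4861/1155.


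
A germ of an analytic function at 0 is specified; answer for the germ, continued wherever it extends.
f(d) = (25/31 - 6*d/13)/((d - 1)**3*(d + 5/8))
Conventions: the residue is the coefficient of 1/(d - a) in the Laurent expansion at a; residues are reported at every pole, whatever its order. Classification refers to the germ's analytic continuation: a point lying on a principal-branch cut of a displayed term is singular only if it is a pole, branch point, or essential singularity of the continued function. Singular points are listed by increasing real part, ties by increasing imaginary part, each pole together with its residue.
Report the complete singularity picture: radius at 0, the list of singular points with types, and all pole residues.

Radius of convergence at 0: 5/8.
At -5/8: a pole of order 1; residue -225920/885391.
At 1: a pole of order 3; residue 225920/885391.

Denominator factor (d + 5/8): pole of order 1 at -5/8, modulus 5/8.
Denominator factor (d - 1)^3: pole of order 3 at 1, modulus 1.
The radius of convergence is the smallest modulus among the singular points: 5/8.
At the order-1 pole -5/8 set g(d) = (d - (-5/8))*f(d) = (25/31 - 6*d/13)/(d - 1)**3.
Simple pole: residue = g(a) at a = -5/8, which is -225920/885391.
At the order-3 pole 1 set g(d) = (d - (1))^3*f(d) = (25/31 - 6*d/13)/(d + 5/8).
Order-3 pole: residue = g''(a)/2; g''(1) = 451840/885391, so the residue is 225920/885391.
List the singular points by increasing real part (a conjugate pair: the negative imaginary part first).


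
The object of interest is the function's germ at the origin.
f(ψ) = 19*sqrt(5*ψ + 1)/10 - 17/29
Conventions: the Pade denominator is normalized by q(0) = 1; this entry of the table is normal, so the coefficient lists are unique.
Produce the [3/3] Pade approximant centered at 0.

Taylor coefficients needed (expand at 0): a_0 = 381/290, a_1 = 19/4, a_2 = -95/16, a_3 = 475/32, a_4 = -11875/256, a_5 = 83125/512, a_6 = -1246875/2048.
Write the denominator as Q(ψ) = 1 + q1*ψ + q2*ψ^2 + q3*ψ^3. Requiring Q*f - P = O(ψ^7) with deg P <= 3 kills the coefficients of ψ^4..ψ^6 in Q*f:
  ψ^4: a_4 + q1*a_3 + q2*a_2 + q3*a_1 = 0, i.e. -11875/256 + (475/32)*q1 + (-95/16)*q2 + (19/4)*q3 = 0.
  ψ^5: a_5 + q1*a_4 + q2*a_3 + q3*a_2 = 0, i.e. 83125/512 + (-11875/256)*q1 + (475/32)*q2 + (-95/16)*q3 = 0.
  ψ^6: a_6 + q1*a_5 + q2*a_4 + q3*a_3 = 0, i.e. -1246875/2048 + (83125/512)*q1 + (-11875/256)*q2 + (475/32)*q3 = 0.
Solving this linear system: q1 = 25/4, q2 = 75/8, q3 = 125/64.
The numerator is Q*f truncated at degree 3: P0 = a_0 = 381/290; P1 = a_1 + q1*a_0 = 3007/232; P2 = a_2 + q1*a_1 + q2*a_0 = 16735/464; P3 = a_3 + q1*a_2 + q2*a_1 + q3*a_0 = 92175/3712.

The Pade approximant has numerator coefficients [381/290, 3007/232, 16735/464, 92175/3712]; denominator coefficients [1, 25/4, 75/8, 125/64].


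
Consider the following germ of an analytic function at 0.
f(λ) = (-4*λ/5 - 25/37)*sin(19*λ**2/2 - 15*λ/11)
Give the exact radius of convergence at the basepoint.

The factor sin(19*λ**2/2 - 15*λ/11) is entire and contributes no finite singular point.
The polynomial part has no poles.
No finite singular points: the Taylor series at 0 converges everywhere.

The radius of convergence is infinite.


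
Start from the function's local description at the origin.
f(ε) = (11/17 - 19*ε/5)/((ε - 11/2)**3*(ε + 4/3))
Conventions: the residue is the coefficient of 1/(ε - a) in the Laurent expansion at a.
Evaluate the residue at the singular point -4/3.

The residue is -104904/5858285.

At the order-1 pole -4/3 set g(ε) = (ε - (-4/3))*f(ε) = (11/17 - 19*ε/5)/(ε - 11/2)**3.
Simple pole: residue = g(a) at a = -4/3, which is -104904/5858285.


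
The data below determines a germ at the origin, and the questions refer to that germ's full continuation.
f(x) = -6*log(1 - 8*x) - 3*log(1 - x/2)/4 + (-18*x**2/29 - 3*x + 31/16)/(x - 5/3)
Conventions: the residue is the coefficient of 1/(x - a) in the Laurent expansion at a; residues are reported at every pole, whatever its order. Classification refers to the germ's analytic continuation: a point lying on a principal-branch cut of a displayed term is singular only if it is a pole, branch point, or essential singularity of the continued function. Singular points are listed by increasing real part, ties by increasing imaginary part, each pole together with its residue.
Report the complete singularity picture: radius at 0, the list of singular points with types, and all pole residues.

Radius of convergence at 0: 1/8.
At 1/8: a logarithmic branch point.
At 5/3: a pole of order 1; residue -2221/464.
At 2: a logarithmic branch point.

Denominator factor (x - 5/3): pole of order 1 at 5/3, modulus 5/3.
Branch term (-3/4)*log(1 - x/(2)): its argument vanishes at x = 2, a logarithmic branch point, modulus 2.
Branch term (-6)*log(1 - x/(1/8)): its argument vanishes at x = 1/8, a logarithmic branch point, modulus 1/8.
The radius of convergence is the smallest modulus among the singular points: 1/8.
The branch terms are analytic at 5/3 and contribute nothing to the residue; only the rational part matters.
At the order-1 pole 5/3 set g(x) = (x - (5/3))*(rational part) = -18*x**2/29 - 3*x + 31/16.
Simple pole: residue = g(a) at a = 5/3, which is -2221/464.
List the singular points by increasing real part (a conjugate pair: the negative imaginary part first).


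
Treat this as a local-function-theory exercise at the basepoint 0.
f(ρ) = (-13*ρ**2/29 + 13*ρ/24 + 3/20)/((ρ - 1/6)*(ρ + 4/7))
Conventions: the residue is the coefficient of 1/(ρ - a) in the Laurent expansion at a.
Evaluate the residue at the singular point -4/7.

At the order-1 pole -4/7 set g(ρ) = (ρ - (-4/7))*f(ρ) = (-13*ρ**2/29 + 13*ρ/24 + 3/20)/(ρ - 1/6).
Simple pole: residue = g(a) at a = -4/7, which is 26081/62930.

The residue is 26081/62930.


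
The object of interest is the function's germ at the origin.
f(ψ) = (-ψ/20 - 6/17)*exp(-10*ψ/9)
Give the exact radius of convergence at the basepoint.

The radius of convergence is infinite.

The factor exp(-10*ψ/9) is entire and contributes no finite singular point.
The polynomial part has no poles.
No finite singular points: the Taylor series at 0 converges everywhere.


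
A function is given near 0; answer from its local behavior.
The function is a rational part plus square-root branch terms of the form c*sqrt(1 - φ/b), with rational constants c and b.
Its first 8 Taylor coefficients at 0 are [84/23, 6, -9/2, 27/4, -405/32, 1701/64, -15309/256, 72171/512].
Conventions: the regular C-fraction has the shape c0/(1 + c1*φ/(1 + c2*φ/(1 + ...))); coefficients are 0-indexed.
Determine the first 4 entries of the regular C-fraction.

The regular C-fraction coefficients are [84/23, -23/14, 67/28, 63/268].

Taylor coefficients (read off): a_0 = 84/23, a_1 = 6, a_2 = -9/2, a_3 = 27/4.
c0 = a_0 = 84/23. Peel one level at a time: if S = 1 + c*φ/S' with S'(0) = 1, then c is the φ-coefficient of S and S' = c*φ/(S - 1).
S_1 = c0/f = 1 + (-23/14)*φ + (1541/392)*φ^2 + ...; c1 = -23/14.
S_2 = c1*φ/(S_1 - 1) = 1 + (67/28)*φ + (-9/16)*φ^2 + ...; c2 = 67/28.
S_3 = c2*φ/(S_2 - 1) = 1 + (63/268)*φ + ...; c3 = 63/268.


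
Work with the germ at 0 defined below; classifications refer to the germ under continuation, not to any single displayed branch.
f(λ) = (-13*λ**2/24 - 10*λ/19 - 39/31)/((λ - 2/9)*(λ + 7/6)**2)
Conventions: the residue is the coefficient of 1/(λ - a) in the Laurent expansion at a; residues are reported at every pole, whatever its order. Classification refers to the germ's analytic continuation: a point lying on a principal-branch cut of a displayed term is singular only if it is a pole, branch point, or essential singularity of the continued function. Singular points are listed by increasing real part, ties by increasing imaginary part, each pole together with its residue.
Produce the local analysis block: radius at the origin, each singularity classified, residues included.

Radius of convergence at 0: 2/9.
At -7/6: a pole of order 2; residue 544861/2945000.
At 2/9: a pole of order 1; residue -802526/1104375.

Denominator factor (λ + 7/6)^2: pole of order 2 at -7/6, modulus 7/6.
Denominator factor (λ - 2/9): pole of order 1 at 2/9, modulus 2/9.
The radius of convergence is the smallest modulus among the singular points: 2/9.
At the order-2 pole -7/6 set g(λ) = (λ - (-7/6))^2*f(λ) = (-13*λ**2/24 - 10*λ/19 - 39/31)/(λ - 2/9).
Order-2 pole: residue = g'(a); g'(-7/6) = 544861/2945000, so the residue is 544861/2945000.
At the order-1 pole 2/9 set g(λ) = (λ - (2/9))*f(λ) = (-13*λ**2/24 - 10*λ/19 - 39/31)/(λ + 7/6)**2.
Simple pole: residue = g(a) at a = 2/9, which is -802526/1104375.
List the singular points by increasing real part (a conjugate pair: the negative imaginary part first).


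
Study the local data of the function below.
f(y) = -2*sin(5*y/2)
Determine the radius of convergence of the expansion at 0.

The factor sin(5*y/2) is entire and contributes no finite singular point.
The polynomial part has no poles.
No finite singular points: the Taylor series at 0 converges everywhere.

The radius of convergence is infinite.


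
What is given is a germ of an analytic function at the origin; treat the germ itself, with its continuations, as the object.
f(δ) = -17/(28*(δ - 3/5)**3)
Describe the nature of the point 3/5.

The point is a pole of order 3.

The denominator factor δ - 3/5 vanishes at 3/5 and appears to the power 3; the numerator there equals -17/28, nonzero, and no other factor vanishes.
Hence a pole whose order is the multiplicity, 3.


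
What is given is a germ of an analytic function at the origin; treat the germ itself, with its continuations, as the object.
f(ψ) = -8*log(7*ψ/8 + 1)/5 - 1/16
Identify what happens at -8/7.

The term (-8/5)*log(1 - ψ/(-8/7)) has argument 1 - -8/7/(-8/7) = 0 at -8/7: a logarithmic (infinitely-sheeted) branch point; the remaining terms are analytic or single-valued there.

The point is a logarithmic branch point.


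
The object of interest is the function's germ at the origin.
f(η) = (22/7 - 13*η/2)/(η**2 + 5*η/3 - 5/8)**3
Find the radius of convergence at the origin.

Denominator factor (η**2 + 5*η/3 - 5/8)^3: discriminant 95/18, real irrational roots -5/6 + (1/12)*sqrt(190) and -5/6 - (1/12)*sqrt(190); poles of order 3, moduli -5/6 + (1/12)*sqrt(190) and 5/6 + (1/12)*sqrt(190).
The radius of convergence is the smallest modulus among the singular points: -5/6 + (1/12)*sqrt(190).

The radius of convergence is -5/6 + (1/12)*sqrt(190).


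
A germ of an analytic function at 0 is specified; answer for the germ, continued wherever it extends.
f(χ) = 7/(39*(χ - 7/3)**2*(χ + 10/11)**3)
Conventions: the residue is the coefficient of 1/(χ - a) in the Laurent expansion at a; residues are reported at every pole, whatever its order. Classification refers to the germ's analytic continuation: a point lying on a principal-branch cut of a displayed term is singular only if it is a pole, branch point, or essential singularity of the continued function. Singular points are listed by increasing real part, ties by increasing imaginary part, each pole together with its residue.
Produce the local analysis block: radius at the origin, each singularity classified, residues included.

Radius of convergence at 0: 10/11.
At -10/11: a pole of order 3; residue 8301447/1704034813.
At 7/3: a pole of order 2; residue -8301447/1704034813.

Denominator factor (χ + 10/11)^3: pole of order 3 at -10/11, modulus 10/11.
Denominator factor (χ - 7/3)^2: pole of order 2 at 7/3, modulus 7/3.
The radius of convergence is the smallest modulus among the singular points: 10/11.
At the order-3 pole -10/11 set g(χ) = (χ - (-10/11))^3*f(χ) = 7/(39*(χ - 7/3)**2).
Order-3 pole: residue = g''(a)/2; g''(-10/11) = 16602894/1704034813, so the residue is 8301447/1704034813.
At the order-2 pole 7/3 set g(χ) = (χ - (7/3))^2*f(χ) = 7/(39*(χ + 10/11)**3).
Order-2 pole: residue = g'(a); g'(7/3) = -8301447/1704034813, so the residue is -8301447/1704034813.
List the singular points by increasing real part (a conjugate pair: the negative imaginary part first).


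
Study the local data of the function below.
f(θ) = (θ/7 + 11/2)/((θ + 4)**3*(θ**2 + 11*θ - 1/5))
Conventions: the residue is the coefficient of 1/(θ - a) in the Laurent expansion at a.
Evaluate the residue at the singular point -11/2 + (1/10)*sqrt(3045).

The factor θ**2 + 11*θ - 1/5 splits as (θ - a)(θ - a') with a = -11/2 + (1/10)*sqrt(3045), a' = -11/2 - (1/10)*sqrt(3045). At the order-1 pole a set g(θ) = (θ - a)*f(θ) = [(θ/7 + 11/2)/(θ + 4)**3] / (θ - a').
Simple pole: residue = g(a) at a = -11/2 + (1/10)*sqrt(3045), which is 9500/2180283 + (160165/2655584694)*sqrt(3045).

The residue is 9500/2180283 + (160165/2655584694)*sqrt(3045).


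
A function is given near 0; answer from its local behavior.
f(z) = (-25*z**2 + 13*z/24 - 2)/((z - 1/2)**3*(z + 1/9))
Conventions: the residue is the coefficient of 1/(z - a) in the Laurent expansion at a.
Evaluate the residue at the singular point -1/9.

At the order-1 pole -1/9 set g(z) = (z - (-1/9))*f(z) = (-25*z**2 + 13*z/24 - 2)/(z - 1/2)**3.
Simple pole: residue = g(a) at a = -1/9, which is 13815/1331.

The residue is 13815/1331.


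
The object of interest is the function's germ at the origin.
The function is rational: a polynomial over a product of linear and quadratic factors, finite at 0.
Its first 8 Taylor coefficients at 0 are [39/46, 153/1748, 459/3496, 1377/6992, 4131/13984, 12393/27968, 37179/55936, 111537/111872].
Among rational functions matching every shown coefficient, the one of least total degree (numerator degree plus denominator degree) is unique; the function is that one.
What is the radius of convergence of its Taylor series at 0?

The radius of convergence is 2/3.

No rational of total degree below 2 reproduces all 8 coefficients; solving the [1/1] Pade equations on them gives f(ξ) = (15*ξ/19 - 13/23)/(ξ - 2/3), whose expansion matches every shown term.
Denominator factor (ξ - 2/3): pole of order 1 at 2/3, modulus 2/3.
The radius of convergence is the smallest modulus among the singular points: 2/3.


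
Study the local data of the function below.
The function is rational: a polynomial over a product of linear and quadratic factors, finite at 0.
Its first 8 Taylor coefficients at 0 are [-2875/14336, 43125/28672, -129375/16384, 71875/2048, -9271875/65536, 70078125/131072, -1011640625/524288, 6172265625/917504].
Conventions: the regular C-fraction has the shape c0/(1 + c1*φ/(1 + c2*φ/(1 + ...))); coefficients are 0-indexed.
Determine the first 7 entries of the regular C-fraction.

Taylor coefficients (read off): a_0 = -2875/14336, a_1 = 43125/28672, a_2 = -129375/16384, a_3 = 71875/2048, a_4 = -9271875/65536, a_5 = 70078125/131072, a_6 = -1011640625/524288.
c0 = a_0 = -2875/14336. Peel one level at a time: if S = 1 + c*φ/S' with S'(0) = 1, then c is the φ-coefficient of S and S' = c*φ/(S - 1).
S_1 = c0/f = 1 + (15/2)*φ + (135/8)*φ^2 + ...; c1 = 15/2.
S_2 = c1*φ/(S_1 - 1) = 1 + (-9/4)*φ + (203/48)*φ^2 + ...; c2 = -9/4.
S_3 = c2*φ/(S_2 - 1) = 1 + (203/108)*φ + (4445/5832)*φ^2 + ...; c3 = 203/108.
S_4 = c3*φ/(S_3 - 1) = 1 + (-635/1566)*φ + (2675/5046)*φ^2 + ...; c4 = -635/1566.
S_5 = c4*φ/(S_4 - 1) = 1 + (4815/3683)*φ + (-16065/64516)*φ^2 + ...; c5 = 4815/3683.
S_6 = c5*φ/(S_5 - 1) = 1 + (10353/54356)*φ + ...; c6 = 10353/54356.

The regular C-fraction coefficients are [-2875/14336, 15/2, -9/4, 203/108, -635/1566, 4815/3683, 10353/54356].


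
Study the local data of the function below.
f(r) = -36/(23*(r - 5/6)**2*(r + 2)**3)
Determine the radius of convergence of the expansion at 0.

The radius of convergence is 5/6.

Denominator factor (r + 2)^3: pole of order 3 at -2, modulus 2.
Denominator factor (r - 5/6)^2: pole of order 2 at 5/6, modulus 5/6.
The radius of convergence is the smallest modulus among the singular points: 5/6.


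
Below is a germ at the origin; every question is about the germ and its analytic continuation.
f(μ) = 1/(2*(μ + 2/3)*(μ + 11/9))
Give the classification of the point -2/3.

The point is a pole of order 1.

The denominator factor μ + 2/3 vanishes at -2/3 and appears to the power 1; the numerator there equals 1/2, nonzero, and no other factor vanishes.
Hence a pole whose order is the multiplicity, 1.


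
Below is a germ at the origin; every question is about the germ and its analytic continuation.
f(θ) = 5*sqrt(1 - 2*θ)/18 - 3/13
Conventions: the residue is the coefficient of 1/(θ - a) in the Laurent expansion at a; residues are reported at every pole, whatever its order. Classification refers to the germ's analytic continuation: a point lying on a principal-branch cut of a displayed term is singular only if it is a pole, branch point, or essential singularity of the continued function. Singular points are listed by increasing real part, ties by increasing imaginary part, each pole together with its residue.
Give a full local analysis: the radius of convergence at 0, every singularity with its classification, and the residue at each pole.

Branch term (5/18)*sqrt(1 - θ/(1/2)): its argument vanishes at θ = 1/2, a square-root branch point, modulus 1/2.
The radius of convergence is the smallest modulus among the singular points: 1/2.

Radius of convergence at 0: 1/2.
At 1/2: an algebraic (square-root) branch point.


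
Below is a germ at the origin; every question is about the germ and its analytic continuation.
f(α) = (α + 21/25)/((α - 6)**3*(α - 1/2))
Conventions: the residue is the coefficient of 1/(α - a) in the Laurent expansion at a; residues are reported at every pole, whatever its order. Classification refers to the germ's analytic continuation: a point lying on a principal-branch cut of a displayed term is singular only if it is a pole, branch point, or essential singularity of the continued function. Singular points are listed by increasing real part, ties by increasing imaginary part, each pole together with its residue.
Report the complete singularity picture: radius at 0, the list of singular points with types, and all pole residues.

Denominator factor (α - 1/2): pole of order 1 at 1/2, modulus 1/2.
Denominator factor (α - 6)^3: pole of order 3 at 6, modulus 6.
The radius of convergence is the smallest modulus among the singular points: 1/2.
At the order-1 pole 1/2 set g(α) = (α - (1/2))*f(α) = (α + 21/25)/(α - 6)**3.
Simple pole: residue = g(a) at a = 1/2, which is -268/33275.
At the order-3 pole 6 set g(α) = (α - (6))^3*f(α) = (α + 21/25)/(α - 1/2).
Order-3 pole: residue = g''(a)/2; g''(6) = 536/33275, so the residue is 268/33275.
List the singular points by increasing real part (a conjugate pair: the negative imaginary part first).

Radius of convergence at 0: 1/2.
At 1/2: a pole of order 1; residue -268/33275.
At 6: a pole of order 3; residue 268/33275.


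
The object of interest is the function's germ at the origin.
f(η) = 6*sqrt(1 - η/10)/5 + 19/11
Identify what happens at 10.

The point is an algebraic (square-root) branch point.

The term (6/5)*sqrt(1 - η/(10)) has argument 1 - 10/(10) = 0 at 10: a square-root (algebraic, two-sheeted) branch point; the remaining terms are analytic or single-valued there.


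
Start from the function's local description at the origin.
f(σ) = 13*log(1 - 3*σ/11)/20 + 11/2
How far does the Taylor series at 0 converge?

Branch term (13/20)*log(1 - σ/(11/3)): its argument vanishes at σ = 11/3, a logarithmic branch point, modulus 11/3.
The radius of convergence is the smallest modulus among the singular points: 11/3.

The radius of convergence is 11/3.


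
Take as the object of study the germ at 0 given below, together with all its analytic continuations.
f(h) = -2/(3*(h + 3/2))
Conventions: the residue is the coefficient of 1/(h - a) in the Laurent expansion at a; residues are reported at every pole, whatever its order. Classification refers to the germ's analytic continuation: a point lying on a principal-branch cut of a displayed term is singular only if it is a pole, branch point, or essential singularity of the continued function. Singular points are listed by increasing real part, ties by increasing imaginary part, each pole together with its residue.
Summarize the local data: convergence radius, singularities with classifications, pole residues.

Denominator factor (h + 3/2): pole of order 1 at -3/2, modulus 3/2.
The radius of convergence is the smallest modulus among the singular points: 3/2.
At the order-1 pole -3/2 set g(h) = (h - (-3/2))*f(h) = -2/3.
Simple pole: residue = g(a) at a = -3/2, which is -2/3.

Radius of convergence at 0: 3/2.
At -3/2: a pole of order 1; residue -2/3.


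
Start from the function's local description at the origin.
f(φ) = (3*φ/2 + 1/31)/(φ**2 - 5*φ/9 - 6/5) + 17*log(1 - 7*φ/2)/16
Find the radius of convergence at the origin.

The radius of convergence is 2/7.

Denominator factor (φ**2 - 5*φ/9 - 6/5): discriminant 2069/405, real irrational roots 5/18 + (1/90)*sqrt(10345) and 5/18 - (1/90)*sqrt(10345); poles of order 1, moduli 5/18 + (1/90)*sqrt(10345) and -5/18 + (1/90)*sqrt(10345).
Branch term (17/16)*log(1 - φ/(2/7)): its argument vanishes at φ = 2/7, a logarithmic branch point, modulus 2/7.
The radius of convergence is the smallest modulus among the singular points: 2/7.


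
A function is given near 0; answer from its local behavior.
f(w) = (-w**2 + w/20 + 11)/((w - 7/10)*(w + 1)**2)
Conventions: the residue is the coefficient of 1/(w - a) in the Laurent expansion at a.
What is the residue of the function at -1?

The residue is -2687/578.

At the order-2 pole -1 set g(w) = (w - (-1))^2*f(w) = (-w**2 + w/20 + 11)/(w - 7/10).
Order-2 pole: residue = g'(a); g'(-1) = -2687/578, so the residue is -2687/578.


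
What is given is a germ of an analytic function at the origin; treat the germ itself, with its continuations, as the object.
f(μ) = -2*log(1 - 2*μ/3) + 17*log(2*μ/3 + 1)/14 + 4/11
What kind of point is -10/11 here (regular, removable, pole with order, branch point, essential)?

The point is a regular point.

There is no denominator, hence no pole anywhere.
Branch term log(1 - μ/(3/2)): argument at -10/11 is 53/33, nonzero, so -10/11 is not its branch point (a point on a principal cut is still regular for the continued germ).
Branch term log(1 - μ/(-3/2)): argument at -10/11 is 13/33, nonzero, so -10/11 is not its branch point (a point on a principal cut is still regular for the continued germ).
So the germ continues analytically to -10/11.


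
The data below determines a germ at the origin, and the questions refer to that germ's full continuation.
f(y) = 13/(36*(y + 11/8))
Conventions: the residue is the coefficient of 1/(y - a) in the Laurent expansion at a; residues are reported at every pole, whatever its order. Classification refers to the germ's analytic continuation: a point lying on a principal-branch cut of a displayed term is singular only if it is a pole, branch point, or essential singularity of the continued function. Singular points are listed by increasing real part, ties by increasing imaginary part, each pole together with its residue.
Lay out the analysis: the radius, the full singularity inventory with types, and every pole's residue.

Radius of convergence at 0: 11/8.
At -11/8: a pole of order 1; residue 13/36.

Denominator factor (y + 11/8): pole of order 1 at -11/8, modulus 11/8.
The radius of convergence is the smallest modulus among the singular points: 11/8.
At the order-1 pole -11/8 set g(y) = (y - (-11/8))*f(y) = 13/36.
Simple pole: residue = g(a) at a = -11/8, which is 13/36.


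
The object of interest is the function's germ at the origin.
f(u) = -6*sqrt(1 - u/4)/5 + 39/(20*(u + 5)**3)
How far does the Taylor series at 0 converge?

The radius of convergence is 4.

Denominator factor (u + 5)^3: pole of order 3 at -5, modulus 5.
Branch term (-6/5)*sqrt(1 - u/(4)): its argument vanishes at u = 4, a square-root branch point, modulus 4.
The radius of convergence is the smallest modulus among the singular points: 4.


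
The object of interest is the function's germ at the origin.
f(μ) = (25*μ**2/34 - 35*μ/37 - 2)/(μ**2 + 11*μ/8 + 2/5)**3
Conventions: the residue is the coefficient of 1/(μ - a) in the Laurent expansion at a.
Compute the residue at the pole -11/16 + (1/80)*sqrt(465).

The residue is -(1051091200/168646851)*sqrt(465).

The factor μ**2 + 11*μ/8 + 2/5 splits as (μ - a)(μ - a') with a = -11/16 + (1/80)*sqrt(465), a' = -11/16 - (1/80)*sqrt(465). At the order-3 pole a set g(μ) = (μ - a)^3*f(μ) = [25*μ**2/34 - 35*μ/37 - 2] / (μ - a')^3.
Order-3 pole: residue = g''(a)/2; g''(-11/16 + (1/80)*sqrt(465)) = -(2102182400/168646851)*sqrt(465), so the residue is -(1051091200/168646851)*sqrt(465).


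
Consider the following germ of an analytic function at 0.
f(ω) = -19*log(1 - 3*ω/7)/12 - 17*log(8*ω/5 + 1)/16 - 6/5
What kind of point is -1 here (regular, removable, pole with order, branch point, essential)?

The point is a regular point.

There is no denominator, hence no pole anywhere.
Branch term log(1 - ω/(-5/8)): argument at -1 is -3/5, nonzero, so -1 is not its branch point (a point on a principal cut is still regular for the continued germ).
Branch term log(1 - ω/(7/3)): argument at -1 is 10/7, nonzero, so -1 is not its branch point (a point on a principal cut is still regular for the continued germ).
So the germ continues analytically to -1.


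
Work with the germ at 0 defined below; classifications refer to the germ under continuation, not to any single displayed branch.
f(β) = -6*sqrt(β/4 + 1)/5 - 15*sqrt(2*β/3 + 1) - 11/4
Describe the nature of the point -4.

The point is an algebraic (square-root) branch point.

The term (-6/5)*sqrt(1 - β/(-4)) has argument 1 - -4/(-4) = 0 at -4: a square-root (algebraic, two-sheeted) branch point; the remaining terms are analytic or single-valued there.


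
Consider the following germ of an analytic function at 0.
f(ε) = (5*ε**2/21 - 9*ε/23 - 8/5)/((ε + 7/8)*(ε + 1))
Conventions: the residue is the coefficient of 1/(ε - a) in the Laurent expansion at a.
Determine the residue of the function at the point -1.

The residue is 18752/2415.

At the order-1 pole -1 set g(ε) = (ε - (-1))*f(ε) = (5*ε**2/21 - 9*ε/23 - 8/5)/(ε + 7/8).
Simple pole: residue = g(a) at a = -1, which is 18752/2415.


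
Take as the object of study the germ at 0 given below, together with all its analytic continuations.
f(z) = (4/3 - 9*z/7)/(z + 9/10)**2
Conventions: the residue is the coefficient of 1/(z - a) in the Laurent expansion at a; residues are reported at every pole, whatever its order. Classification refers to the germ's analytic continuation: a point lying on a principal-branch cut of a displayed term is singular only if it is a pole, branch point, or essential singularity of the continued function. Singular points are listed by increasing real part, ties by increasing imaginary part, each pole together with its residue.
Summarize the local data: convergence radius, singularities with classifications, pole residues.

Radius of convergence at 0: 9/10.
At -9/10: a pole of order 2; residue -9/7.

Denominator factor (z + 9/10)^2: pole of order 2 at -9/10, modulus 9/10.
The radius of convergence is the smallest modulus among the singular points: 9/10.
At the order-2 pole -9/10 set g(z) = (z - (-9/10))^2*f(z) = 4/3 - 9*z/7.
Order-2 pole: residue = g'(a); g'(-9/10) = -9/7, so the residue is -9/7.
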